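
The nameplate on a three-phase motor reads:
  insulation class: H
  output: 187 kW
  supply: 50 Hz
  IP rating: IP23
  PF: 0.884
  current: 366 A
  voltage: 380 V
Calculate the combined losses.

P_in = √3·V·I·cosφ = 1.732×380×366×0.884 = 212944 W
P_out = 187000 W
Losses = P_in − P_out = 212944 − 187000 = 25944 W

25.9 kW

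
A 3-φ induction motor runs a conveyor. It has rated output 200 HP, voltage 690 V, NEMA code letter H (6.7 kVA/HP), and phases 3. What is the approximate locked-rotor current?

S_LR = 6.7 × 200 = 1340 kVA
I_LR = S_LR/(√3·V_L) = 1340000/(1.732×690) = 1120 A

1120 A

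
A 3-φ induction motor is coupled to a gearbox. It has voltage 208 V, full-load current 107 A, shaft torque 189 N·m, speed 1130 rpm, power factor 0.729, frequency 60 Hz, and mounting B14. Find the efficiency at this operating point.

ω = 2π × 1130/60 = 118.3 rad/s; P_out = τω = 189 × 118.3 = 22359 W
P_in = √3·V_L·I_L·cosφ = 1.732 × 208 × 107 × 0.729 = 28101 W
η = P_out / P_in = 22359 / 28101 = 0.796 = 79.6%

79.6 %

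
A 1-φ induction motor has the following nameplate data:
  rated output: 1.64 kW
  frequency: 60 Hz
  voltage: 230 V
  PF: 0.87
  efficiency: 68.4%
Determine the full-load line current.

P_out = 1.64 kW = 1640 W
P_in = P_out / η = 1640 / 0.684 = 2398 W
I = P_in / (V·cosφ) = 2398 / (230 × 0.87) = 12 A

12 A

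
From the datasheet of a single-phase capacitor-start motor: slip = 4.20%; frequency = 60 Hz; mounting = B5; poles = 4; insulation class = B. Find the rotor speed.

1724 rpm

n_s = 120f/p = 120×60/4 = 1800 rpm
n = n_s(1 − s) = 1800 × (1 − 0.042) = 1724 rpm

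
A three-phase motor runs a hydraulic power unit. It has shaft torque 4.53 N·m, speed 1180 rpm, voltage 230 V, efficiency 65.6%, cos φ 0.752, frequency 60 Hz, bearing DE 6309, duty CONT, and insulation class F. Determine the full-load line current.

2.85 A

ω = 2π×1180/60 = 123.6 rad/s; P_out = τω = 4.53 × 123.6 = 560 W
P_in = P_out / η = 560 / 0.656 = 854 W
I_L = P_in / (√3·V_L·cosφ) = 854 / (1.732 × 230 × 0.752) = 2.85 A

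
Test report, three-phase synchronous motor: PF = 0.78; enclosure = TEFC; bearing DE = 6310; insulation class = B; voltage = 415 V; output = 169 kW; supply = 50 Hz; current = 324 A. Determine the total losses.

12700 W

P_in = √3·V·I·cosφ = 1.732×415×324×0.78 = 181650 W
P_out = 169000 W
Losses = P_in − P_out = 181650 − 169000 = 12650 W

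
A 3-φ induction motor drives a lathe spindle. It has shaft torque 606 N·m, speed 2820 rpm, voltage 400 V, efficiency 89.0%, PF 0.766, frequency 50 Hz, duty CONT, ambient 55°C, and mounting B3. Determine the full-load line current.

ω = 2π×2820/60 = 295.3 rad/s; P_out = τω = 606 × 295.3 = 178952 W
P_in = P_out / η = 178952 / 0.890 = 201070 W
I_L = P_in / (√3·V_L·cosφ) = 201070 / (1.732 × 400 × 0.766) = 379 A

379 A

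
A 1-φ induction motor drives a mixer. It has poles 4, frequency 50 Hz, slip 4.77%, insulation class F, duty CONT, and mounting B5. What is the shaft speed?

n_s = 120f/p = 120×50/4 = 1500 rpm
n = n_s(1 − s) = 1500 × (1 − 0.0477) = 1428 rpm

1428 rpm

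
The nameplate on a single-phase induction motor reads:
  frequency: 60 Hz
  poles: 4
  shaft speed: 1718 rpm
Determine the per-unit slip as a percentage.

n_s = 120f/p = 120×60/4 = 1800 rpm
s = (n_s − n)/n_s = (1800 − 1718)/1800 = 0.0456

4.56 %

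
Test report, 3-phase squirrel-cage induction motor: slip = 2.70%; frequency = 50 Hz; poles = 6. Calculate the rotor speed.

973 rpm

n_s = 120f/p = 120×50/6 = 1000 rpm
n = n_s(1 − s) = 1000 × (1 − 0.027) = 973 rpm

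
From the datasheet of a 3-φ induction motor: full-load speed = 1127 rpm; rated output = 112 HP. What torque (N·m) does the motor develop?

708 N·m

P_out = 112 × 746 = 83552 W
ω = 2π × 1127/60 = 118 rad/s
τ = P_out/ω = 83552/118 = 708 N·m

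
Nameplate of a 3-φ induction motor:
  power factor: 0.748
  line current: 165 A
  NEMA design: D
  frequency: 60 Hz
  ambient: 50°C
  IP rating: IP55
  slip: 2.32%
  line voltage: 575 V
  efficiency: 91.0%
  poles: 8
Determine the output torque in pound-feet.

896 lb·ft

P_in = √3·V·I·cosφ = 1.732 × 575 × 165 × 0.748 = 122914 W
P_out = η·P_in = 0.91 × 122914 = 111852 W
n_s = 120×60/8 = 900 rpm; n = 900×(1−0.0232) = 879 rpm
ω = 2π×879/60 = 92.05 rad/s
τ = P_out/ω = 111852/92.05 = 1215 N·m
In lb·ft: 1215/1.356 = 896 lb·ft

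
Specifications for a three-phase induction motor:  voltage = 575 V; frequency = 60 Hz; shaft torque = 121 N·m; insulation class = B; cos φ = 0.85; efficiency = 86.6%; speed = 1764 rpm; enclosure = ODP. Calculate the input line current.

30.5 A

ω = 2π×1764/60 = 184.7 rad/s; P_out = τω = 121 × 184.7 = 22349 W
P_in = P_out / η = 22349 / 0.866 = 25807 W
I_L = P_in / (√3·V_L·cosφ) = 25807 / (1.732 × 575 × 0.85) = 30.5 A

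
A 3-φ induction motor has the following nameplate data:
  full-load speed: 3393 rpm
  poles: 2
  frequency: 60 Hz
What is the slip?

5.75 %

n_s = 120f/p = 120×60/2 = 3600 rpm
s = (n_s − n)/n_s = (3600 − 3393)/3600 = 0.0575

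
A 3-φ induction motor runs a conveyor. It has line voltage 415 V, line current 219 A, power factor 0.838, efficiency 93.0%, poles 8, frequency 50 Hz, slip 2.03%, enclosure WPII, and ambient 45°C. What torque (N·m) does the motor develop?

P_in = √3·V·I·cosφ = 1.732 × 415 × 219 × 0.838 = 131912 W
P_out = η·P_in = 0.93 × 131912 = 122678 W
n_s = 120×50/8 = 750 rpm; n = 750×(1−0.0203) = 735 rpm
ω = 2π×735/60 = 76.97 rad/s
τ = P_out/ω = 122678/76.97 = 1590 N·m

1590 N·m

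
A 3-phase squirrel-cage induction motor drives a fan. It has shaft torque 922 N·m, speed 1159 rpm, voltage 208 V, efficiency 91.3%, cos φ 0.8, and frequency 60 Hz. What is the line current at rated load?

ω = 2π×1159/60 = 121.4 rad/s; P_out = τω = 922 × 121.4 = 111931 W
P_in = P_out / η = 111931 / 0.913 = 122597 W
I_L = P_in / (√3·V_L·cosφ) = 122597 / (1.732 × 208 × 0.8) = 425 A

425 A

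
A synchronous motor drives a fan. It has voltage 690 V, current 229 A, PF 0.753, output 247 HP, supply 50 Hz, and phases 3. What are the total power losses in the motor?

P_in = √3·V·I·cosφ = 1.732×690×229×0.753 = 206076 W
P_out = 247×746 = 184262 W
Losses = P_in − P_out = 206076 − 184262 = 21814 W

21800 W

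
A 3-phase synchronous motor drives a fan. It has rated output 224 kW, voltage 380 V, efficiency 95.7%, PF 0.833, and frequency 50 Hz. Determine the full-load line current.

P_out = 224 kW = 224000 W
P_in = P_out / η = 224000 / 0.957 = 234065 W
I_L = P_in / (√3·V_L·cosφ) = 234065 / (1.732 × 380 × 0.833) = 427 A

427 A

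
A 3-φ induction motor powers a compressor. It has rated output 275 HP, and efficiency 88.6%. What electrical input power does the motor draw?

232 kW

P_out = 275 × 746 = 205150 W
P_in = P_out/η = 205150/0.886 = 231546 W = 232 kW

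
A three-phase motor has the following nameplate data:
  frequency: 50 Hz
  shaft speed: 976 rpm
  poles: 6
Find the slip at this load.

n_s = 120f/p = 120×50/6 = 1000 rpm
s = (n_s − n)/n_s = (1000 − 976)/1000 = 0.0240

2.40 %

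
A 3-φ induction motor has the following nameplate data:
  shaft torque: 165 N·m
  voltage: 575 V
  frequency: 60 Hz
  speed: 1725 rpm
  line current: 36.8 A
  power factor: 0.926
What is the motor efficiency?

ω = 2π × 1725/60 = 180.6 rad/s; P_out = τω = 165 × 180.6 = 29799 W
P_in = √3·V_L·I_L·cosφ = 1.732 × 575 × 36.8 × 0.926 = 33937 W
η = P_out / P_in = 29799 / 33937 = 0.878 = 87.8%

87.8 %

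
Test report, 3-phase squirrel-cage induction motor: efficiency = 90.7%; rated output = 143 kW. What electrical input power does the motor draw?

158 kW

P_out = 143000 W
P_in = P_out/η = 143000/0.907 = 157663 W = 158 kW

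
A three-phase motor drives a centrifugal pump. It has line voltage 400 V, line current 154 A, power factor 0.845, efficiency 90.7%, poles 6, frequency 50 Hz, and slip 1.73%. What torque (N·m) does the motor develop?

P_in = √3·V·I·cosφ = 1.732 × 400 × 154 × 0.845 = 90154 W
P_out = η·P_in = 0.907 × 90154 = 81770 W
n_s = 120×50/6 = 1000 rpm; n = 1000×(1−0.0173) = 983 rpm
ω = 2π×983/60 = 102.9 rad/s
τ = P_out/ω = 81770/102.9 = 795 N·m

795 N·m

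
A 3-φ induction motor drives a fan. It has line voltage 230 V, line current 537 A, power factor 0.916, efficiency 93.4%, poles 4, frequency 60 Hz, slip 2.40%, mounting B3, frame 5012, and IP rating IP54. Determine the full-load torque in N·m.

995 N·m

P_in = √3·V·I·cosφ = 1.732 × 230 × 537 × 0.916 = 195950 W
P_out = η·P_in = 0.934 × 195950 = 183017 W
n_s = 120×60/4 = 1800 rpm; n = 1800×(1−0.024) = 1757 rpm
ω = 2π×1757/60 = 184 rad/s
τ = P_out/ω = 183017/184 = 995 N·m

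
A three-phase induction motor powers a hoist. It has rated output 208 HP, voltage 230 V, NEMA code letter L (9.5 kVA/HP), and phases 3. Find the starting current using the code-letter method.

4960 A

S_LR = 9.5 × 208 = 1976 kVA
I_LR = S_LR/(√3·V_L) = 1976000/(1.732×230) = 4960 A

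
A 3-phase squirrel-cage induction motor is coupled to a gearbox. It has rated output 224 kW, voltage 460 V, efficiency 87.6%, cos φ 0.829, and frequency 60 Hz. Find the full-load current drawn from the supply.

P_out = 224 kW = 224000 W
P_in = P_out / η = 224000 / 0.876 = 255708 W
I_L = P_in / (√3·V_L·cosφ) = 255708 / (1.732 × 460 × 0.829) = 387 A

387 A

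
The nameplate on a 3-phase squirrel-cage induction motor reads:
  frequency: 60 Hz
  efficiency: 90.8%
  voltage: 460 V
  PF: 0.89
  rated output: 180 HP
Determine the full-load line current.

209 A

P_out = 180 × 746 = 134280 W
P_in = P_out / η = 134280 / 0.908 = 147885 W
I_L = P_in / (√3·V_L·cosφ) = 147885 / (1.732 × 460 × 0.89) = 209 A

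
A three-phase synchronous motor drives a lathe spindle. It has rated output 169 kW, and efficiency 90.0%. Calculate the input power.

188 kW

P_out = 169000 W
P_in = P_out/η = 169000/0.9 = 187778 W = 188 kW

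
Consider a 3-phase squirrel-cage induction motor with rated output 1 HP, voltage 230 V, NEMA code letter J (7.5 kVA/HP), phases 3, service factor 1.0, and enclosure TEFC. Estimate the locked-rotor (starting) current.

S_LR = 7.5 × 1 = 7.5 kVA
I_LR = S_LR/(√3·V_L) = 7500/(1.732×230) = 18.8 A

18.8 A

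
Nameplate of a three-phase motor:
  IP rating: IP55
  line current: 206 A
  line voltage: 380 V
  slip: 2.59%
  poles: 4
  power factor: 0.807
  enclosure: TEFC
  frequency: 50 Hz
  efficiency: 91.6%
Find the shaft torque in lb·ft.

P_in = √3·V·I·cosφ = 1.732 × 380 × 206 × 0.807 = 109414 W
P_out = η·P_in = 0.916 × 109414 = 100223 W
n_s = 120×50/4 = 1500 rpm; n = 1500×(1−0.0259) = 1461 rpm
ω = 2π×1461/60 = 153 rad/s
τ = P_out/ω = 100223/153 = 655.1 N·m
In lb·ft: 655.1/1.356 = 483 lb·ft

483 lb·ft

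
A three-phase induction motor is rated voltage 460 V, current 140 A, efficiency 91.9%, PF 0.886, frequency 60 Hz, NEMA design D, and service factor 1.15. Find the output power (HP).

P_in = √3·V·I·cosφ = 1.732 × 460 × 140 × 0.886 = 98825 W
P_out = η·P_in = 0.919 × 98825 = 90820 W
= 90820/746 = 122 HP

122 HP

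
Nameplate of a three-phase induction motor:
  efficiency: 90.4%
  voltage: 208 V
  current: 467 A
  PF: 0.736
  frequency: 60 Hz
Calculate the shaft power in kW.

112 kW

P_in = √3·V·I·cosφ = 1.732 × 208 × 467 × 0.736 = 123824 W
P_out = η·P_in = 0.904 × 123824 = 111937 W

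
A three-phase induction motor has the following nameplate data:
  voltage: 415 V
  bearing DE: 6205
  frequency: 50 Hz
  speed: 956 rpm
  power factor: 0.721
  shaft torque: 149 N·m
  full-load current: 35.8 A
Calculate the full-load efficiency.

80.4 %

ω = 2π × 956/60 = 100.1 rad/s; P_out = τω = 149 × 100.1 = 14915 W
P_in = √3·V_L·I_L·cosφ = 1.732 × 415 × 35.8 × 0.721 = 18553 W
η = P_out / P_in = 14915 / 18553 = 0.804 = 80.4%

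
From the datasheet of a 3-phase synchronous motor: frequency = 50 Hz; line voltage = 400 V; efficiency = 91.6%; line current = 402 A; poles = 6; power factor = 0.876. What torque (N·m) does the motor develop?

2130 N·m

P_in = √3·V·I·cosφ = 1.732 × 400 × 402 × 0.876 = 243971 W
P_out = η·P_in = 0.916 × 243971 = 223477 W
n = n_s = 120×50/6 = 1000 rpm (synchronous)
ω = 2π×1000/60 = 104.7 rad/s
τ = P_out/ω = 223477/104.7 = 2130 N·m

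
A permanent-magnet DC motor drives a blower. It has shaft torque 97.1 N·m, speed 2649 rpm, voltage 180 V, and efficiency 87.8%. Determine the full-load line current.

170 A

ω = 2π×2649/60 = 277.4 rad/s; P_out = τω = 97.1 × 277.4 = 26936 W
P_in = P_out / η = 26936 / 0.878 = 30679 W
I = P_in / V = 30679 / 180 = 170 A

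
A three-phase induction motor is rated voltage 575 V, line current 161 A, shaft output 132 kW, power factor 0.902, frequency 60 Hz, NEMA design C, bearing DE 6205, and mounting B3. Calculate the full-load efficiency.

91.3 %

P_out = 132 kW = 132000 W
P_in = √3·V_L·I_L·cosφ = 1.732 × 575 × 161 × 0.902 = 144627 W
η = P_out / P_in = 132000 / 144627 = 0.913 = 91.3%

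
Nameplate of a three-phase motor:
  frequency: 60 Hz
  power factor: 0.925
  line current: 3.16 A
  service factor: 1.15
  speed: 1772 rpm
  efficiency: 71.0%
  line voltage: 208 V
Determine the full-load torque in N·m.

P_in = √3·V·I·cosφ = 1.732 × 208 × 3.16 × 0.925 = 1053 W
P_out = η·P_in = 0.71 × 1053 = 748 W
n = 1772 rpm
ω = 2π×1772/60 = 185.6 rad/s
τ = P_out/ω = 748/185.6 = 4.03 N·m

4.03 N·m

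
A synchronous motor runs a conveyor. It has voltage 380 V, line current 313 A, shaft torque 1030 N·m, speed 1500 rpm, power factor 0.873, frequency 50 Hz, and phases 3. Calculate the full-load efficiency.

90.0 %

ω = 2π × 1500/60 = 157.1 rad/s; P_out = τω = 1030 × 157.1 = 161813 W
P_in = √3·V_L·I_L·cosφ = 1.732 × 380 × 313 × 0.873 = 179842 W
η = P_out / P_in = 161813 / 179842 = 0.900 = 90.0%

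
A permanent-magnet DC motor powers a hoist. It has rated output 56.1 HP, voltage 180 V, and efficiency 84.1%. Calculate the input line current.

276 A

P_out = 56.1 × 746 = 41851 W
P_in = P_out / η = 41851 / 0.841 = 49763 W
I = P_in / V = 49763 / 180 = 276 A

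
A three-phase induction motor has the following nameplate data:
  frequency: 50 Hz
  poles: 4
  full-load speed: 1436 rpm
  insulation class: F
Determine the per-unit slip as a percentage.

4.27 %

n_s = 120f/p = 120×50/4 = 1500 rpm
s = (n_s − n)/n_s = (1500 − 1436)/1500 = 0.0427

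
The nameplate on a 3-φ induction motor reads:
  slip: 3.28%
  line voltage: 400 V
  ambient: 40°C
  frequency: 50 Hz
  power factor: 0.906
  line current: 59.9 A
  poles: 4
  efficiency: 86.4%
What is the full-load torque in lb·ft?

158 lb·ft

P_in = √3·V·I·cosφ = 1.732 × 400 × 59.9 × 0.906 = 37598 W
P_out = η·P_in = 0.864 × 37598 = 32485 W
n_s = 120×50/4 = 1500 rpm; n = 1500×(1−0.0328) = 1451 rpm
ω = 2π×1451/60 = 151.9 rad/s
τ = P_out/ω = 32485/151.9 = 213.9 N·m
In lb·ft: 213.9/1.356 = 158 lb·ft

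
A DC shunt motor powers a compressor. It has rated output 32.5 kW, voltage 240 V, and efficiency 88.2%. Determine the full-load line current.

P_out = 32.5 kW = 32500 W
P_in = P_out / η = 32500 / 0.882 = 36848 W
I = P_in / V = 36848 / 240 = 154 A

154 A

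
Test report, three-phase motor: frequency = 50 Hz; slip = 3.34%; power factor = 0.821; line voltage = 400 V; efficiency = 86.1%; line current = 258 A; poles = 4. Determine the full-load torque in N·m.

P_in = √3·V·I·cosφ = 1.732 × 400 × 258 × 0.821 = 146748 W
P_out = η·P_in = 0.861 × 146748 = 126350 W
n_s = 120×50/4 = 1500 rpm; n = 1500×(1−0.0334) = 1450 rpm
ω = 2π×1450/60 = 151.8 rad/s
τ = P_out/ω = 126350/151.8 = 832 N·m

832 N·m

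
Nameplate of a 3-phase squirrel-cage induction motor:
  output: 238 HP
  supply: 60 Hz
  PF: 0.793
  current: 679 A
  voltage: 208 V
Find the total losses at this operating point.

P_in = √3·V·I·cosφ = 1.732×208×679×0.793 = 193979 W
P_out = 238×746 = 177548 W
Losses = P_in − P_out = 193979 − 177548 = 16431 W

16.4 kW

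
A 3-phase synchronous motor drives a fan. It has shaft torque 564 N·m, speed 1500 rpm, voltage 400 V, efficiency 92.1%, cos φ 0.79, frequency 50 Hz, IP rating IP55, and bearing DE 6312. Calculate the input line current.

176 A

ω = 2π×1500/60 = 157.1 rad/s; P_out = τω = 564 × 157.1 = 88604 W
P_in = P_out / η = 88604 / 0.921 = 96204 W
I_L = P_in / (√3·V_L·cosφ) = 96204 / (1.732 × 400 × 0.79) = 176 A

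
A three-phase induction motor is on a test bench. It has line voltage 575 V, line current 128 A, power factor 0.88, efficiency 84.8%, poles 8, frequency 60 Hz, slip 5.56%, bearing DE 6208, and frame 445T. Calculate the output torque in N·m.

P_in = √3·V·I·cosφ = 1.732 × 575 × 128 × 0.88 = 112178 W
P_out = η·P_in = 0.848 × 112178 = 95127 W
n_s = 120×60/8 = 900 rpm; n = 900×(1−0.0556) = 850 rpm
ω = 2π×850/60 = 89.01 rad/s
τ = P_out/ω = 95127/89.01 = 1070 N·m

1070 N·m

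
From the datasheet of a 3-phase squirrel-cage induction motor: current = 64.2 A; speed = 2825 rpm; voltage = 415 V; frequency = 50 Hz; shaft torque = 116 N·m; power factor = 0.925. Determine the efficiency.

80.4 %

ω = 2π × 2825/60 = 295.8 rad/s; P_out = τω = 116 × 295.8 = 34313 W
P_in = √3·V_L·I_L·cosφ = 1.732 × 415 × 64.2 × 0.925 = 42685 W
η = P_out / P_in = 34313 / 42685 = 0.804 = 80.4%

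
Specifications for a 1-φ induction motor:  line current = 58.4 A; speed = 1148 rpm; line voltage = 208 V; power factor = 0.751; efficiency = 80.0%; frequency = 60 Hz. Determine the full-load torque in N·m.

60.7 N·m

P_in = V·I·cosφ = 208 × 58.4 × 0.751 = 9123 W
P_out = η·P_in = 0.8 × 9123 = 7298 W
n = 1148 rpm
ω = 2π×1148/60 = 120.2 rad/s
τ = P_out/ω = 7298/120.2 = 60.7 N·m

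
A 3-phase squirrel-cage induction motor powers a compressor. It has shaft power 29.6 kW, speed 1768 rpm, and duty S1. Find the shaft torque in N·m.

ω = 2π × 1768/60 = 185.1 rad/s
τ = P/ω = 29600/185.1 = 160 N·m

160 N·m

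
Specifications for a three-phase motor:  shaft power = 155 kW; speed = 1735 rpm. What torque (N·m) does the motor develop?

ω = 2π × 1735/60 = 181.7 rad/s
τ = P/ω = 155000/181.7 = 853 N·m

853 N·m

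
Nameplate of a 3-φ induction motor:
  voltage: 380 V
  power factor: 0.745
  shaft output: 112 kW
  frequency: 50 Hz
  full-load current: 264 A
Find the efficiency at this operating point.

P_out = 112 kW = 112000 W
P_in = √3·V_L·I_L·cosφ = 1.732 × 380 × 264 × 0.745 = 129447 W
η = P_out / P_in = 112000 / 129447 = 0.865 = 86.5%

86.5 %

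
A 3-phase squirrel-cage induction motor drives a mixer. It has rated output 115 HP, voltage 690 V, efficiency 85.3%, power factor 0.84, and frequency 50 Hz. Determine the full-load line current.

P_out = 115 × 746 = 85790 W
P_in = P_out / η = 85790 / 0.853 = 100574 W
I_L = P_in / (√3·V_L·cosφ) = 100574 / (1.732 × 690 × 0.84) = 100 A

100 A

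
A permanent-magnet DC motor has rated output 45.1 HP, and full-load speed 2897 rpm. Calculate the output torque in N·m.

P_out = 45.1 × 746 = 33645 W
ω = 2π × 2897/60 = 303.4 rad/s
τ = P_out/ω = 33645/303.4 = 111 N·m

111 N·m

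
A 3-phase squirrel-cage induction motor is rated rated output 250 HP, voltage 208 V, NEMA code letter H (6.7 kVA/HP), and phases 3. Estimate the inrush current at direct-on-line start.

4650 A

S_LR = 6.7 × 250 = 1675 kVA
I_LR = S_LR/(√3·V_L) = 1675000/(1.732×208) = 4650 A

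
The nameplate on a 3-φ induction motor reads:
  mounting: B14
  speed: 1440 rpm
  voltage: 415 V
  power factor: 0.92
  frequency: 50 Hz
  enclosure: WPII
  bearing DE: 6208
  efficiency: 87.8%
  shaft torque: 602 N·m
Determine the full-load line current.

ω = 2π×1440/60 = 150.8 rad/s; P_out = τω = 602 × 150.8 = 90782 W
P_in = P_out / η = 90782 / 0.878 = 103396 W
I_L = P_in / (√3·V_L·cosφ) = 103396 / (1.732 × 415 × 0.92) = 156 A

156 A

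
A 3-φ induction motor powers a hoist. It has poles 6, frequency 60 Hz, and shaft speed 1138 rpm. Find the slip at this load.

5.17 %

n_s = 120f/p = 120×60/6 = 1200 rpm
s = (n_s − n)/n_s = (1200 − 1138)/1200 = 0.0517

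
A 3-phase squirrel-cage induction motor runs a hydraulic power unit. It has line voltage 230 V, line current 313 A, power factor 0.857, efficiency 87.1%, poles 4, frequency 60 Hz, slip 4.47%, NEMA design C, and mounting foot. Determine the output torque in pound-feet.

P_in = √3·V·I·cosφ = 1.732 × 230 × 313 × 0.857 = 106856 W
P_out = η·P_in = 0.871 × 106856 = 93072 W
n_s = 120×60/4 = 1800 rpm; n = 1800×(1−0.0447) = 1720 rpm
ω = 2π×1720/60 = 180.1 rad/s
τ = P_out/ω = 93072/180.1 = 516.8 N·m
In lb·ft: 516.8/1.356 = 381 lb·ft

381 lb·ft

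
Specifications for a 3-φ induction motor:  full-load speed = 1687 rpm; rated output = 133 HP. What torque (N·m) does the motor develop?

562 N·m

P_out = 133 × 746 = 99218 W
ω = 2π × 1687/60 = 176.7 rad/s
τ = P_out/ω = 99218/176.7 = 562 N·m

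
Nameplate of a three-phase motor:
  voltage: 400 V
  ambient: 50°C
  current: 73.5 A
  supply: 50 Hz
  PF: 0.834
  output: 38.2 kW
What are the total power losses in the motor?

4270 W

P_in = √3·V·I·cosφ = 1.732×400×73.5×0.834 = 42468 W
P_out = 38200 W
Losses = P_in − P_out = 42468 − 38200 = 4268 W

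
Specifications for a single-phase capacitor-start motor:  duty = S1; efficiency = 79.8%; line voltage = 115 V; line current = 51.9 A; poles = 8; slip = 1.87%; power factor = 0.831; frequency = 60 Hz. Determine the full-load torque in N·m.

42.8 N·m

P_in = V·I·cosφ = 115 × 51.9 × 0.831 = 4960 W
P_out = η·P_in = 0.798 × 4960 = 3958 W
n_s = 120×60/8 = 900 rpm; n = 900×(1−0.0187) = 883 rpm
ω = 2π×883/60 = 92.47 rad/s
τ = P_out/ω = 3958/92.47 = 42.8 N·m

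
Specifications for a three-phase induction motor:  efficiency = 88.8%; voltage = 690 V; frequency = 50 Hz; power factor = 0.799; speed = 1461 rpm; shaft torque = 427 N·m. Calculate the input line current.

ω = 2π×1461/60 = 153 rad/s; P_out = τω = 427 × 153 = 65331 W
P_in = P_out / η = 65331 / 0.888 = 73571 W
I_L = P_in / (√3·V_L·cosφ) = 73571 / (1.732 × 690 × 0.799) = 77 A

77 A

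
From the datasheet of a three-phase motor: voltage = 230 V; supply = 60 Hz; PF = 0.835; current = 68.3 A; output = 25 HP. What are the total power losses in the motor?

P_in = √3·V·I·cosφ = 1.732×230×68.3×0.835 = 22719 W
P_out = 25×746 = 18650 W
Losses = P_in − P_out = 22719 − 18650 = 4069 W

4.07 kW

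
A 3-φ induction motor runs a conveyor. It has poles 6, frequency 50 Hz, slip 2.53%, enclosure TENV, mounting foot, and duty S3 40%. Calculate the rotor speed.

975 rpm

n_s = 120f/p = 120×50/6 = 1000 rpm
n = n_s(1 − s) = 1000 × (1 − 0.0253) = 975 rpm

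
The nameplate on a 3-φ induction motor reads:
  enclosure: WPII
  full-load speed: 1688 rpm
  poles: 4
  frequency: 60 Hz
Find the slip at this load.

6.22 %

n_s = 120f/p = 120×60/4 = 1800 rpm
s = (n_s − n)/n_s = (1800 − 1688)/1800 = 0.0622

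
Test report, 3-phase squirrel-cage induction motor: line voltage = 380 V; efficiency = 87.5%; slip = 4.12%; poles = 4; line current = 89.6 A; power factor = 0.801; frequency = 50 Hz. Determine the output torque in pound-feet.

202 lb·ft

P_in = √3·V·I·cosφ = 1.732 × 380 × 89.6 × 0.801 = 47236 W
P_out = η·P_in = 0.875 × 47236 = 41332 W
n_s = 120×50/4 = 1500 rpm; n = 1500×(1−0.0412) = 1438 rpm
ω = 2π×1438/60 = 150.6 rad/s
τ = P_out/ω = 41332/150.6 = 274.4 N·m
In lb·ft: 274.4/1.356 = 202 lb·ft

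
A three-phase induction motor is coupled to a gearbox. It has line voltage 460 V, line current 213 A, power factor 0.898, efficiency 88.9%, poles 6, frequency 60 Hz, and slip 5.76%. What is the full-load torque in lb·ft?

844 lb·ft

P_in = √3·V·I·cosφ = 1.732 × 460 × 213 × 0.898 = 152392 W
P_out = η·P_in = 0.889 × 152392 = 135476 W
n_s = 120×60/6 = 1200 rpm; n = 1200×(1−0.0576) = 1131 rpm
ω = 2π×1131/60 = 118.4 rad/s
τ = P_out/ω = 135476/118.4 = 1144 N·m
In lb·ft: 1144/1.356 = 844 lb·ft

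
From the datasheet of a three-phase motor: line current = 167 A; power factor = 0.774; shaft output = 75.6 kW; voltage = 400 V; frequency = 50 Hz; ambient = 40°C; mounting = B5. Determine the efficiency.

P_out = 75.6 kW = 75600 W
P_in = √3·V_L·I_L·cosφ = 1.732 × 400 × 167 × 0.774 = 89550 W
η = P_out / P_in = 75600 / 89550 = 0.844 = 84.4%

84.4 %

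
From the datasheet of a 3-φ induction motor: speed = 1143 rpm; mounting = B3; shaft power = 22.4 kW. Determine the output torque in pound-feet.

ω = 2π × 1143/60 = 119.7 rad/s
τ = P/ω = 22400/119.7 = 187.1 N·m
In lb·ft: 187.1/1.356 = 138 lb·ft

138 lb·ft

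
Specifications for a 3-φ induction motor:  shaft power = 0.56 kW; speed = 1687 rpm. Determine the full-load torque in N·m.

3.17 N·m

ω = 2π × 1687/60 = 176.7 rad/s
τ = P/ω = 560/176.7 = 3.17 N·m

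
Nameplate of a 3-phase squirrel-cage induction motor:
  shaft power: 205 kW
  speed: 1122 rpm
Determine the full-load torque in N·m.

ω = 2π × 1122/60 = 117.5 rad/s
τ = P/ω = 205000/117.5 = 1740 N·m

1740 N·m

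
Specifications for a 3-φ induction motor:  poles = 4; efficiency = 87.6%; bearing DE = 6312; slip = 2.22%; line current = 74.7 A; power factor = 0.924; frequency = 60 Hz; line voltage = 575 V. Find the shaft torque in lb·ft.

241 lb·ft

P_in = √3·V·I·cosφ = 1.732 × 575 × 74.7 × 0.924 = 68740 W
P_out = η·P_in = 0.876 × 68740 = 60216 W
n_s = 120×60/4 = 1800 rpm; n = 1800×(1−0.0222) = 1760 rpm
ω = 2π×1760/60 = 184.3 rad/s
τ = P_out/ω = 60216/184.3 = 326.7 N·m
In lb·ft: 326.7/1.356 = 241 lb·ft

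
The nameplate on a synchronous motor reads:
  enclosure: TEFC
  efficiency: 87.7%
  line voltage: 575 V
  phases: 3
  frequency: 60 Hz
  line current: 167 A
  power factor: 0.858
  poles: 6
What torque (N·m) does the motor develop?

P_in = √3·V·I·cosφ = 1.732 × 575 × 167 × 0.858 = 142699 W
P_out = η·P_in = 0.877 × 142699 = 125147 W
n = n_s = 120×60/6 = 1200 rpm (synchronous)
ω = 2π×1200/60 = 125.7 rad/s
τ = P_out/ω = 125147/125.7 = 996 N·m

996 N·m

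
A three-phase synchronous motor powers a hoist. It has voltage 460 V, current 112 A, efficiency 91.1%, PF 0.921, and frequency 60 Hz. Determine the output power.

P_in = √3·V·I·cosφ = 1.732 × 460 × 112 × 0.921 = 82183 W
P_out = η·P_in = 0.911 × 82183 = 74869 W

74.9 kW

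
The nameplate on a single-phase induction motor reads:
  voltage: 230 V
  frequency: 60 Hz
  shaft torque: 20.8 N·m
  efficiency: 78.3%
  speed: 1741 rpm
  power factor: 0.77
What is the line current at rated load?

ω = 2π×1741/60 = 182.3 rad/s; P_out = τω = 20.8 × 182.3 = 3792 W
P_in = P_out / η = 3792 / 0.783 = 4843 W
I = P_in / (V·cosφ) = 4843 / (230 × 0.77) = 27.3 A

27.3 A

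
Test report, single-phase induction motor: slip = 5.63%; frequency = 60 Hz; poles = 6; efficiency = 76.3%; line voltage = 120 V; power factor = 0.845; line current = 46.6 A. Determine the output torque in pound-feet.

P_in = V·I·cosφ = 120 × 46.6 × 0.845 = 4725 W
P_out = η·P_in = 0.763 × 4725 = 3605 W
n_s = 120×60/6 = 1200 rpm; n = 1200×(1−0.0563) = 1132 rpm
ω = 2π×1132/60 = 118.5 rad/s
τ = P_out/ω = 3605/118.5 = 30.42 N·m
In lb·ft: 30.42/1.356 = 22.4 lb·ft

22.4 lb·ft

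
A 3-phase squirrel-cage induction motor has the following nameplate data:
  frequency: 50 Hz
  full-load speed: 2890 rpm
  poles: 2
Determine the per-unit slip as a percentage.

n_s = 120f/p = 120×50/2 = 3000 rpm
s = (n_s − n)/n_s = (3000 − 2890)/3000 = 0.0367

3.67 %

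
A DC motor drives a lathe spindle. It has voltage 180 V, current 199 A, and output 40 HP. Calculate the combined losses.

5.98 kW

P_in = V·I = 180×199 = 35820 W
P_out = 40×746 = 29840 W
Losses = P_in − P_out = 35820 − 29840 = 5980 W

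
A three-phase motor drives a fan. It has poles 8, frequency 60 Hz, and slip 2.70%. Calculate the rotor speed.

n_s = 120f/p = 120×60/8 = 900 rpm
n = n_s(1 − s) = 900 × (1 − 0.027) = 876 rpm

876 rpm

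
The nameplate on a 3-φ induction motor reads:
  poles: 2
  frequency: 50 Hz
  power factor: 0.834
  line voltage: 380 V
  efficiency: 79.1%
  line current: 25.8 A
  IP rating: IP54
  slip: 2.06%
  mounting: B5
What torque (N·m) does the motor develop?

P_in = √3·V·I·cosφ = 1.732 × 380 × 25.8 × 0.834 = 14162 W
P_out = η·P_in = 0.791 × 14162 = 11202 W
n_s = 120×50/2 = 3000 rpm; n = 3000×(1−0.0206) = 2938 rpm
ω = 2π×2938/60 = 307.7 rad/s
τ = P_out/ω = 11202/307.7 = 36.4 N·m

36.4 N·m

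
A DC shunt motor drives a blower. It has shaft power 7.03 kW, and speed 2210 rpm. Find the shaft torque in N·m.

30.4 N·m

ω = 2π × 2210/60 = 231.4 rad/s
τ = P/ω = 7030/231.4 = 30.4 N·m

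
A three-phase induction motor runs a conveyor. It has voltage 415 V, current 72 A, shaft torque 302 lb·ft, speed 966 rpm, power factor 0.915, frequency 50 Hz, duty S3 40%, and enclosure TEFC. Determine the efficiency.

87.5 %

τ = 302 lb·ft × 1.356 = 409.5 N·m
ω = 2π × 966/60 = 101.2 rad/s; P_out = τω = 409.5 × 101.2 = 41441 W
P_in = √3·V_L·I_L·cosφ = 1.732 × 415 × 72 × 0.915 = 47353 W
η = P_out / P_in = 41441 / 47353 = 0.875 = 87.5%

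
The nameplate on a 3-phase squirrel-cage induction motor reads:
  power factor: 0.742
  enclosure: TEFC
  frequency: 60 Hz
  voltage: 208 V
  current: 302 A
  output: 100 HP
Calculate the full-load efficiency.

P_out = 100 × 746 = 74600 W
P_in = √3·V_L·I_L·cosφ = 1.732 × 208 × 302 × 0.742 = 80728 W
η = P_out / P_in = 74600 / 80728 = 0.924 = 92.4%

92.4 %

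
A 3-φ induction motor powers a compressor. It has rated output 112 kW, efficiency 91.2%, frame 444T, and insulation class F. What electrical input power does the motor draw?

P_out = 112000 W
P_in = P_out/η = 112000/0.912 = 122807 W = 123 kW

123 kW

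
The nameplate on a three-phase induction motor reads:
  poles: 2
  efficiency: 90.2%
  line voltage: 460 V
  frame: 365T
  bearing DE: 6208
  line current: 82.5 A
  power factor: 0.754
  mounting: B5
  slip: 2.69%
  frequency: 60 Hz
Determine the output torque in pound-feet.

89.9 lb·ft

P_in = √3·V·I·cosφ = 1.732 × 460 × 82.5 × 0.754 = 49560 W
P_out = η·P_in = 0.902 × 49560 = 44703 W
n_s = 120×60/2 = 3600 rpm; n = 3600×(1−0.0269) = 3503 rpm
ω = 2π×3503/60 = 366.8 rad/s
τ = P_out/ω = 44703/366.8 = 121.9 N·m
In lb·ft: 121.9/1.356 = 89.9 lb·ft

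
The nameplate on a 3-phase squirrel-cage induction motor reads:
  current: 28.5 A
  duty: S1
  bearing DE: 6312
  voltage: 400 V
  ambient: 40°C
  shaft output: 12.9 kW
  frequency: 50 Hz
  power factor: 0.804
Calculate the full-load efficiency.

P_out = 12.9 kW = 12900 W
P_in = √3·V_L·I_L·cosφ = 1.732 × 400 × 28.5 × 0.804 = 15875 W
η = P_out / P_in = 12900 / 15875 = 0.813 = 81.3%

81.3 %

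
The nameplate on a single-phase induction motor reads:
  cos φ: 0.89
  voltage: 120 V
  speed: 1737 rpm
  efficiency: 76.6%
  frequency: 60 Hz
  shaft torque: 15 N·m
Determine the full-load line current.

33.4 A

ω = 2π×1737/60 = 181.9 rad/s; P_out = τω = 15 × 181.9 = 2729 W
P_in = P_out / η = 2729 / 0.766 = 3563 W
I = P_in / (V·cosφ) = 3563 / (120 × 0.89) = 33.4 A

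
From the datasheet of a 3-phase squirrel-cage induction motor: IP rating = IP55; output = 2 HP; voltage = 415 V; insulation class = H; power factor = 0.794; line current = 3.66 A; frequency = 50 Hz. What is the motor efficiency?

71.4 %

P_out = 2 × 746 = 1492 W
P_in = √3·V_L·I_L·cosφ = 1.732 × 415 × 3.66 × 0.794 = 2089 W
η = P_out / P_in = 1492 / 2089 = 0.714 = 71.4%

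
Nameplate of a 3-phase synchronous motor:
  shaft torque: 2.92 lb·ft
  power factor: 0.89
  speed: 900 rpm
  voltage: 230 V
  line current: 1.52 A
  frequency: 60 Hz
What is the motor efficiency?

τ = 2.92 lb·ft × 1.356 = 3.96 N·m
ω = 2π × 900/60 = 94.25 rad/s; P_out = τω = 3.96 × 94.25 = 373 W
P_in = √3·V_L·I_L·cosφ = 1.732 × 230 × 1.52 × 0.89 = 539 W
η = P_out / P_in = 373 / 539 = 0.692 = 69.2%

69.2 %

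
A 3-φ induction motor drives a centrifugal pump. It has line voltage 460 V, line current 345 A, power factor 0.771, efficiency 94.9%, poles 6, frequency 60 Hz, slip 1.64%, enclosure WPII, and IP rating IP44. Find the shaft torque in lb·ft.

P_in = √3·V·I·cosφ = 1.732 × 460 × 345 × 0.771 = 211924 W
P_out = η·P_in = 0.949 × 211924 = 201116 W
n_s = 120×60/6 = 1200 rpm; n = 1200×(1−0.0164) = 1180 rpm
ω = 2π×1180/60 = 123.6 rad/s
τ = P_out/ω = 201116/123.6 = 1627 N·m
In lb·ft: 1627/1.356 = 1200 lb·ft

1200 lb·ft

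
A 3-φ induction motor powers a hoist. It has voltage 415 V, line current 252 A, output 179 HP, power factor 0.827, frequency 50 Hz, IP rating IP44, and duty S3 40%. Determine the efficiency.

89.1 %

P_out = 179 × 746 = 133534 W
P_in = √3·V_L·I_L·cosφ = 1.732 × 415 × 252 × 0.827 = 149797 W
η = P_out / P_in = 133534 / 149797 = 0.891 = 89.1%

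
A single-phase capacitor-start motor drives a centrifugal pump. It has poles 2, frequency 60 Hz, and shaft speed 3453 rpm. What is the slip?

n_s = 120f/p = 120×60/2 = 3600 rpm
s = (n_s − n)/n_s = (3600 − 3453)/3600 = 0.0408

4.1 %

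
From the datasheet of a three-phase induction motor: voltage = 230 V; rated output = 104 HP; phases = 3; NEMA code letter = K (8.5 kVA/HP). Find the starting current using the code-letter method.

2220 A

S_LR = 8.5 × 104 = 884 kVA
I_LR = S_LR/(√3·V_L) = 884000/(1.732×230) = 2220 A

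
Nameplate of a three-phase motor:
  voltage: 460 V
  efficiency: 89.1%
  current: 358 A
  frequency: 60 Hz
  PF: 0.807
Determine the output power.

P_in = √3·V·I·cosφ = 1.732 × 460 × 358 × 0.807 = 230177 W
P_out = η·P_in = 0.891 × 230177 = 205088 W

205 kW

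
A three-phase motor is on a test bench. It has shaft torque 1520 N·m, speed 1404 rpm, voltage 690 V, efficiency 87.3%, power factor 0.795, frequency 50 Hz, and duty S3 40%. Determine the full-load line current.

ω = 2π×1404/60 = 147 rad/s; P_out = τω = 1520 × 147 = 223440 W
P_in = P_out / η = 223440 / 0.873 = 255945 W
I_L = P_in / (√3·V_L·cosφ) = 255945 / (1.732 × 690 × 0.795) = 269 A

269 A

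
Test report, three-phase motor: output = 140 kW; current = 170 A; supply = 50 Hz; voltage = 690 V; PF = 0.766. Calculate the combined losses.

15600 W

P_in = √3·V·I·cosφ = 1.732×690×170×0.766 = 155623 W
P_out = 140000 W
Losses = P_in − P_out = 155623 − 140000 = 15623 W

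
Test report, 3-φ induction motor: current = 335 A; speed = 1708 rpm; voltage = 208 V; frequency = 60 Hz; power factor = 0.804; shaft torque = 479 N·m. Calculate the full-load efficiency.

ω = 2π × 1708/60 = 178.9 rad/s; P_out = τω = 479 × 178.9 = 85693 W
P_in = √3·V_L·I_L·cosφ = 1.732 × 208 × 335 × 0.804 = 97031 W
η = P_out / P_in = 85693 / 97031 = 0.883 = 88.3%

88.3 %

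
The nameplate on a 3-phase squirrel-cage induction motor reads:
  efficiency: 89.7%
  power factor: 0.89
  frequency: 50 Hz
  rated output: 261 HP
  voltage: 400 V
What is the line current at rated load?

352 A

P_out = 261 × 746 = 194706 W
P_in = P_out / η = 194706 / 0.897 = 217064 W
I_L = P_in / (√3·V_L·cosφ) = 217064 / (1.732 × 400 × 0.89) = 352 A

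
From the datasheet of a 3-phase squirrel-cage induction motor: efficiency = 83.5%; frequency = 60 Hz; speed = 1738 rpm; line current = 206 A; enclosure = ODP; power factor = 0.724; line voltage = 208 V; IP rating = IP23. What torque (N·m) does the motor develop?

247 N·m

P_in = √3·V·I·cosφ = 1.732 × 208 × 206 × 0.724 = 53730 W
P_out = η·P_in = 0.835 × 53730 = 44865 W
n = 1738 rpm
ω = 2π×1738/60 = 182 rad/s
τ = P_out/ω = 44865/182 = 247 N·m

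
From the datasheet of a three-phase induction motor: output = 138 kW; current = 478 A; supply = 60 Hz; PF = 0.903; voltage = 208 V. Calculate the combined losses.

17.5 kW

P_in = √3·V·I·cosφ = 1.732×208×478×0.903 = 155499 W
P_out = 138000 W
Losses = P_in − P_out = 155499 − 138000 = 17499 W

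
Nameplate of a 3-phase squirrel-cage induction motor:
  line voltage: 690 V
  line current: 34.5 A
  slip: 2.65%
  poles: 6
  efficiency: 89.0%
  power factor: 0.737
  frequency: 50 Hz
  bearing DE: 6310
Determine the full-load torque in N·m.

P_in = √3·V·I·cosφ = 1.732 × 690 × 34.5 × 0.737 = 30387 W
P_out = η·P_in = 0.89 × 30387 = 27044 W
n_s = 120×50/6 = 1000 rpm; n = 1000×(1−0.0265) = 974 rpm
ω = 2π×974/60 = 102 rad/s
τ = P_out/ω = 27044/102 = 265 N·m

265 N·m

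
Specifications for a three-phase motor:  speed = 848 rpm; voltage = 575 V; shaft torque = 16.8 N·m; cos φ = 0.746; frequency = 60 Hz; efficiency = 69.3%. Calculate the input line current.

2.9 A

ω = 2π×848/60 = 88.8 rad/s; P_out = τω = 16.8 × 88.8 = 1492 W
P_in = P_out / η = 1492 / 0.693 = 2153 W
I_L = P_in / (√3·V_L·cosφ) = 2153 / (1.732 × 575 × 0.746) = 2.9 A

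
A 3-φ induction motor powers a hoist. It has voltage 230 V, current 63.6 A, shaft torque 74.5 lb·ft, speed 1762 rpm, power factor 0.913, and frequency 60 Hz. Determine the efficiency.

τ = 74.5 lb·ft × 1.356 = 101 N·m
ω = 2π × 1762/60 = 184.5 rad/s; P_out = τω = 101 × 184.5 = 18635 W
P_in = √3·V_L·I_L·cosφ = 1.732 × 230 × 63.6 × 0.913 = 23131 W
η = P_out / P_in = 18635 / 23131 = 0.806 = 80.6%

80.6 %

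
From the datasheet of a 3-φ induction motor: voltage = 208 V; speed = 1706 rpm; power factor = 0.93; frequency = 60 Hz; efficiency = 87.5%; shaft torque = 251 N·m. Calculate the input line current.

153 A

ω = 2π×1706/60 = 178.7 rad/s; P_out = τω = 251 × 178.7 = 44854 W
P_in = P_out / η = 44854 / 0.875 = 51262 W
I_L = P_in / (√3·V_L·cosφ) = 51262 / (1.732 × 208 × 0.93) = 153 A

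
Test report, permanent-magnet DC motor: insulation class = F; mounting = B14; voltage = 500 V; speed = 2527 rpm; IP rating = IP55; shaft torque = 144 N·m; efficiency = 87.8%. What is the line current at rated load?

86.8 A

ω = 2π×2527/60 = 264.6 rad/s; P_out = τω = 144 × 264.6 = 38102 W
P_in = P_out / η = 38102 / 0.878 = 43396 W
I = P_in / V = 43396 / 500 = 86.8 A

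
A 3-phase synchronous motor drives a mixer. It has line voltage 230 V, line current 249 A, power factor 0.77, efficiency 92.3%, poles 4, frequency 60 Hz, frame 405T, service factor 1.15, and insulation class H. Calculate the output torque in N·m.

P_in = √3·V·I·cosφ = 1.732 × 230 × 249 × 0.77 = 76378 W
P_out = η·P_in = 0.923 × 76378 = 70497 W
n = n_s = 120×60/4 = 1800 rpm (synchronous)
ω = 2π×1800/60 = 188.5 rad/s
τ = P_out/ω = 70497/188.5 = 374 N·m

374 N·m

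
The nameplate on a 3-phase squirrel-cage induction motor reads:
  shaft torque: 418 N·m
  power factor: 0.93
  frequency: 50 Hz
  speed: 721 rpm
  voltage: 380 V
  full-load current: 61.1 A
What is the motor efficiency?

84.4 %

ω = 2π × 721/60 = 75.5 rad/s; P_out = τω = 418 × 75.5 = 31559 W
P_in = √3·V_L·I_L·cosφ = 1.732 × 380 × 61.1 × 0.93 = 37399 W
η = P_out / P_in = 31559 / 37399 = 0.844 = 84.4%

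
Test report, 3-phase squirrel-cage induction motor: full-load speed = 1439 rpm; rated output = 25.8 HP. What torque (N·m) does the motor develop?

P_out = 25.8 × 746 = 19247 W
ω = 2π × 1439/60 = 150.7 rad/s
τ = P_out/ω = 19247/150.7 = 128 N·m

128 N·m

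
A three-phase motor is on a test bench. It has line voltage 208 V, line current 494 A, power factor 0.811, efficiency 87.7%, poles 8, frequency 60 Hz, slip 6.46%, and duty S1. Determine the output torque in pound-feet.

P_in = √3·V·I·cosφ = 1.732 × 208 × 494 × 0.811 = 144331 W
P_out = η·P_in = 0.877 × 144331 = 126578 W
n_s = 120×60/8 = 900 rpm; n = 900×(1−0.0646) = 842 rpm
ω = 2π×842/60 = 88.17 rad/s
τ = P_out/ω = 126578/88.17 = 1436 N·m
In lb·ft: 1436/1.356 = 1060 lb·ft

1060 lb·ft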